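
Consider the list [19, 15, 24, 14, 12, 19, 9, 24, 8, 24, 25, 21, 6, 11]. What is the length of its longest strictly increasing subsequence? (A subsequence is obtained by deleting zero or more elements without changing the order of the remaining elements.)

4

One longest increasing subsequence is 15, 19, 24, 25 (positions 2,6,8,11), of length 4; no longer one exists.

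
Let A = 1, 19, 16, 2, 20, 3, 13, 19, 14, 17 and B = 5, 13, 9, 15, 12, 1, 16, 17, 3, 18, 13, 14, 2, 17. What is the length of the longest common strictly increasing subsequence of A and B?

For each value that appears in both, track the longest common increasing run ending there.
The best achievable length is 5; one witness is 1, 3, 13, 14, 17 (A-positions 1,6,7,9,10, B-positions 6,9,11,12,14).

5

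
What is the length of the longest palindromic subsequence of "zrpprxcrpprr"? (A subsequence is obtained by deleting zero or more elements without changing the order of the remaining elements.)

9

One longest palindromic subsequence is rpprcrppr (positions 2,3,4,5,7,8,9,10,12); it reads the same forward and backward, and the interval DP gives dp[1][12] = 9.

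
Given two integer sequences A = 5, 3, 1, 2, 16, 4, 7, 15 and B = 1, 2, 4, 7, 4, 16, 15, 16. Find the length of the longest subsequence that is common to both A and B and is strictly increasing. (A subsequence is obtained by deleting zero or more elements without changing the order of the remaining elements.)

5

For each value that appears in both, track the longest common increasing run ending there.
The best achievable length is 5; one witness is 1, 2, 4, 7, 15 (A-positions 3,4,6,7,8, B-positions 1,2,3,4,7).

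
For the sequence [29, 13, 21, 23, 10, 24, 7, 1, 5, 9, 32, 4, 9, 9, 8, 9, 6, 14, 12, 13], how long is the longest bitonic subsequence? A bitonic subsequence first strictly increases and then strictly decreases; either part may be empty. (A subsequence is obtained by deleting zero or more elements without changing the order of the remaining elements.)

Let inc[i] be the LIS ending at i and dec[i] the longest strictly decreasing subsequence starting at i. inc = [1, 1, 2, 3, 1, 4, 1, 1, 2, 3, 5, 2, 3, 3, 3, 4, 3, 5, 5, 6], dec = [6, 5, 5, 5, 4, 4, 3, 1, 2, 3, 4, 1, 3, 3, 2, 2, 1, 2, 1, 1].
max_i inc[i]+dec[i]−1 = 8, with one witness 13, 21, 23, 24, 32, 9, 8, 6.

8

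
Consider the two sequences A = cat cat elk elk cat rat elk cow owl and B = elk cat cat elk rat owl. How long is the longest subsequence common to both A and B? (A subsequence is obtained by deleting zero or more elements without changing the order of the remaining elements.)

5

A longest common subsequence is cat, cat, elk, rat, owl (length 5); the LCS DP confirms no longer common subsequence exists.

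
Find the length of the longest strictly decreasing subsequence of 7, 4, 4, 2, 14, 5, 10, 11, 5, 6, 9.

Let dp[i] be the longest decreasing subsequence ending at position i. Then dp = [1, 2, 2, 3, 1, 2, 2, 2, 3, 3, 3].
The maximum is 3; one witness is 7, 4, 2 at positions 1,2,4.

3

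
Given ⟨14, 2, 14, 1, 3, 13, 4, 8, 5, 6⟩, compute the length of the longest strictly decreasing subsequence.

4

Let dp[i] be the longest decreasing subsequence ending at position i. Then dp = [1, 2, 1, 3, 2, 2, 3, 3, 4, 4].
The maximum is 4; one witness is 14, 13, 8, 5 at positions 1,6,8,9.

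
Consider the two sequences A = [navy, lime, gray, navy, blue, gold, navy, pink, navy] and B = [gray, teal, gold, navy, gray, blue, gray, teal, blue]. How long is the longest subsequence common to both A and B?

A longest common subsequence is navy, gray, blue (length 3); the LCS DP confirms no longer common subsequence exists.

3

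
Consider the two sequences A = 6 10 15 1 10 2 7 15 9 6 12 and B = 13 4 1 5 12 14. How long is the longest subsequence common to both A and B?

2

A longest common subsequence is 1, 12 (length 2); the LCS DP confirms no longer common subsequence exists.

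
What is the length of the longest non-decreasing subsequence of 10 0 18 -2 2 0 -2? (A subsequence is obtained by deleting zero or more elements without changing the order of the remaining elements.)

Scanning left to right, the best length ending at each element is: 10→1, 0→1, 18→2, -2→1, 2→2, 0→2, -2→2.
So the longest non-decreasing subsequence has length 2, e.g. 10, 18.

2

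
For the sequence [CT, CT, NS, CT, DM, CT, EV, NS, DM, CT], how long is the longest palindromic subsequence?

7

One longest palindromic subsequence is CT NS CT DM CT NS CT (positions 1,3,4,5,6,8,10); it reads the same forward and backward, and the interval DP gives dp[1][10] = 7.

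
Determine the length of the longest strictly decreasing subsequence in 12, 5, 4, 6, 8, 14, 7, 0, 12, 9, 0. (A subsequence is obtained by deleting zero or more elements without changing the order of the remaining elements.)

4

One longest decreasing subsequence is 12, 5, 4, 0 (positions 1,2,3,8), of length 4; no longer one exists.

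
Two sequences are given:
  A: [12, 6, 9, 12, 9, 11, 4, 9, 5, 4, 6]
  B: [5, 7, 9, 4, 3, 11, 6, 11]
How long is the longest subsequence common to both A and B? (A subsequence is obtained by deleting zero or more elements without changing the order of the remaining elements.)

A longest common subsequence is 9, 11, 6 (length 3); the LCS DP confirms no longer common subsequence exists.

3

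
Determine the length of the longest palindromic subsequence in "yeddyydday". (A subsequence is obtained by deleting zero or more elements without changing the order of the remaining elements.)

8

One longest palindromic subsequence is yddyyddy (positions 1,3,4,5,6,7,8,10); it reads the same forward and backward, and the interval DP gives dp[1][10] = 8.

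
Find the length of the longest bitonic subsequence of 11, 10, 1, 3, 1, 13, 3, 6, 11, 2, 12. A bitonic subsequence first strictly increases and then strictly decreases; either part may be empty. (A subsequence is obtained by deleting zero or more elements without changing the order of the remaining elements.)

5

Let inc[i] be the LIS ending at i and dec[i] the longest strictly decreasing subsequence starting at i. inc = [1, 1, 1, 2, 1, 3, 2, 3, 4, 2, 5], dec = [4, 3, 1, 2, 1, 3, 2, 2, 2, 1, 1].
max_i inc[i]+dec[i]−1 = 5, with one witness 1, 3, 13, 11, 2.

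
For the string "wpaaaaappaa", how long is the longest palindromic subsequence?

7

One longest palindromic subsequence is aaaaaaa (positions 3,4,5,6,7,10,11); it reads the same forward and backward, and the interval DP gives dp[1][11] = 7.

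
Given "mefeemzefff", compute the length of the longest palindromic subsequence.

One longest palindromic subsequence is fezef (positions 3,5,7,8,11); it reads the same forward and backward, and the interval DP gives dp[1][11] = 5.

5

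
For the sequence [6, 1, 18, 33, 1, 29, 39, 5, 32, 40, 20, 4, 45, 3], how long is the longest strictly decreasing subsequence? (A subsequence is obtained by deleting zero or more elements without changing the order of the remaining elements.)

5

One longest decreasing subsequence is 33, 29, 5, 4, 3 (positions 4,6,8,12,14), of length 5; no longer one exists.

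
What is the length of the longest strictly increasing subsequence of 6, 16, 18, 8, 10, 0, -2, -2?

Scanning left to right, the best length ending at each element is: 6→1, 16→2, 18→3, 8→2, 10→3, 0→1, -2→1, -2→1.
So the longest increasing subsequence has length 3, e.g. 6, 16, 18.

3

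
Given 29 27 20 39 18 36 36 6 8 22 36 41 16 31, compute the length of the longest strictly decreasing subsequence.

Let dp[i] be the longest decreasing subsequence ending at position i. Then dp = [1, 2, 3, 1, 4, 2, 2, 5, 5, 3, 2, 1, 5, 3].
The maximum is 5; one witness is 29, 27, 20, 18, 6 at positions 1,2,3,5,8.

5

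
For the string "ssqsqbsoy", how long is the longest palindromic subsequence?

5

Using dp[i][j] = 2 + dp[i+1][j−1] if the ends match, else max(dp[i+1][j], dp[i][j−1]):
dp[1][9] = 5. A witness is sqsqs at positions 2,3,4,5,7.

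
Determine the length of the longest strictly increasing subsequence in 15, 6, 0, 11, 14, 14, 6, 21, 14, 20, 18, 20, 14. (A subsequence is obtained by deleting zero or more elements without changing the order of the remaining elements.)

Scanning left to right, the best length ending at each element is: 15→1, 6→1, 0→1, 11→2, 14→3, 14→3, 6→2, 21→4, 14→3, 20→4, 18→4, 20→5, 14→3.
So the longest increasing subsequence has length 5, e.g. 6, 11, 14, 18, 20.

5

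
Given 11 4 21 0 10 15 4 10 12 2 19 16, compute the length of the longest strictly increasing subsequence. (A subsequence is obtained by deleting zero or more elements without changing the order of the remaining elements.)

One longest increasing subsequence is 0, 4, 10, 12, 19 (positions 4,7,8,9,11), of length 5; no longer one exists.

5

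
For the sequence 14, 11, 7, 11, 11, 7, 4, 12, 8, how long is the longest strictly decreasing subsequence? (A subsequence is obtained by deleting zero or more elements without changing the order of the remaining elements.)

4

Let dp[i] be the longest decreasing subsequence ending at position i. Then dp = [1, 2, 3, 2, 2, 3, 4, 2, 3].
The maximum is 4; one witness is 14, 11, 7, 4 at positions 1,2,3,7.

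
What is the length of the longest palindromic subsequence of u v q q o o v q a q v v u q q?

Using dp[i][j] = 2 + dp[i+1][j−1] if the ends match, else max(dp[i+1][j], dp[i][j−1]):
dp[1][15] = 10. A witness is uvqqooqqvu at positions 1,2,3,4,5,6,8,10,12,13.

10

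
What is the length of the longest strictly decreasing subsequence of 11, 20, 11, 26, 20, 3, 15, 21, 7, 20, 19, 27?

4

Scanning left to right, the best length ending at each element is: 11→1, 20→1, 11→2, 26→1, 20→2, 3→3, 15→3, 21→2, 7→4, 20→3, 19→4, 27→1.
So the longest decreasing subsequence has length 4, e.g. 26, 20, 15, 7.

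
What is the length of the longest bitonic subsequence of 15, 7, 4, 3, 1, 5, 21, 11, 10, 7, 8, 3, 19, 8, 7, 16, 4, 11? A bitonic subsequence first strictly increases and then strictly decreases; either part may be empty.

One longest bitonic subsequence is 4, 5, 21, 11, 10, 8, 7, 4 (positions 3,6,7,8,9,14,15,17): it rises to 21 then falls. Length 8 is optimal.

8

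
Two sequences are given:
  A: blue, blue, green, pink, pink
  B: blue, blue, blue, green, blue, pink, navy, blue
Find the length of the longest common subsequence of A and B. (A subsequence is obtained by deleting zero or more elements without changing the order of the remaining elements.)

4

Backtracking the LCS table gives one alignment: blue (A1,B2) → blue (A2,B3) → green (A3,B4) → pink (A4,B6).
So the longest common subsequence has length 4.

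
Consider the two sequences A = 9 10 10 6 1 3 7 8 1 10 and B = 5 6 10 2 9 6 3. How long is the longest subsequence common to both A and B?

3

A longest common subsequence is 9, 6, 3 (length 3); the LCS DP confirms no longer common subsequence exists.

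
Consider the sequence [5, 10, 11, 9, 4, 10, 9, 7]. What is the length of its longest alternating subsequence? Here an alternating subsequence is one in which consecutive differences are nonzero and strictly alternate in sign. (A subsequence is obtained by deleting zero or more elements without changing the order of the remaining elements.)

5

Track the best alternating length ending on an up-step vs a down-step at each position: up/down = 1/1, 2/1, 2/1, 2/3, 1/3, 4/3, 4/5, 4/5.
The maximum over both is 5; one such subsequence is 5, 10, 9, 10, 9.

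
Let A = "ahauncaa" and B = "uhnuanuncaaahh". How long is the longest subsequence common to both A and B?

7

Backtracking the LCS table gives one alignment: h (A2,B2) → a (A3,B5) → u (A4,B7) → n (A5,B8) → c (A6,B9) → a (A7,B11) → a (A8,B12).
So the longest common subsequence has length 7.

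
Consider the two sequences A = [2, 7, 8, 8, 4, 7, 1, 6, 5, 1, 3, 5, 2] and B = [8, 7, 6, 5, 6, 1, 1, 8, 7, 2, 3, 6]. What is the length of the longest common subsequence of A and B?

Backtracking the LCS table gives one alignment: 8 (A4,B1) → 7 (A6,B2) → 6 (A8,B3) → 5 (A9,B4) → 1 (A10,B7) → 3 (A11,B11).
So the longest common subsequence has length 6.

6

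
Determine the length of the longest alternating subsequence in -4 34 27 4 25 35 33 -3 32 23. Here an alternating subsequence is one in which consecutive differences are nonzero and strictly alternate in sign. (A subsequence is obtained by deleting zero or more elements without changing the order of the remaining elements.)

A longest alternating subsequence is -4, 34, 4, 25, -3, 32, 23 (positions 1,2,4,5,8,9,10); its 6 consecutive differences strictly alternate in sign, and length 7 is optimal.

7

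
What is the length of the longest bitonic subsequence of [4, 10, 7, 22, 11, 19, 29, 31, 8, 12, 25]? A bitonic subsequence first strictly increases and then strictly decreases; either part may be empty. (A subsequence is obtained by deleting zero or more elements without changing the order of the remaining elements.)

7

One longest bitonic subsequence is 4, 10, 11, 19, 29, 31, 25 (positions 1,2,5,6,7,8,11): it rises to 31 then falls. Length 7 is optimal.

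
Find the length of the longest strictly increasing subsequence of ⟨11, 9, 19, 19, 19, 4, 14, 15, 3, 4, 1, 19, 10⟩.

Let dp[i] be the longest increasing subsequence ending at position i. Then dp = [1, 1, 2, 2, 2, 1, 2, 3, 1, 2, 1, 4, 3].
The maximum is 4; one witness is 11, 14, 15, 19 at positions 1,7,8,12.

4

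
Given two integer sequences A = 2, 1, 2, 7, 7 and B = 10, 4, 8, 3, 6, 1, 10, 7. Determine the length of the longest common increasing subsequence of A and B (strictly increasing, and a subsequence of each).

A longest common strictly increasing subsequence is 1, 7 (length 2); it appears in order in both A and B, and no longer such subsequence exists.

2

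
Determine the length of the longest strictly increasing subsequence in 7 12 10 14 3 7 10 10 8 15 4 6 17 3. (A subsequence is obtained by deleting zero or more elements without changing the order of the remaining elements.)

Let dp[i] be the longest increasing subsequence ending at position i. Then dp = [1, 2, 2, 3, 1, 2, 3, 3, 3, 4, 2, 3, 5, 1].
The maximum is 5; one witness is 7, 12, 14, 15, 17 at positions 1,2,4,10,13.

5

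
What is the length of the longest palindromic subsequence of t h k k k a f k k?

5

One longest palindromic subsequence is kkfkk (positions 3,4,7,8,9); it reads the same forward and backward, and the interval DP gives dp[1][9] = 5.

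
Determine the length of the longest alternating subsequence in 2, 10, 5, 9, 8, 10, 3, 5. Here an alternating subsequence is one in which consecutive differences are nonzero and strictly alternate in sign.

A longest alternating subsequence is 2, 10, 5, 9, 8, 10, 3, 5 (positions 1,2,3,4,5,6,7,8); its 7 consecutive differences strictly alternate in sign, and length 8 is optimal.

8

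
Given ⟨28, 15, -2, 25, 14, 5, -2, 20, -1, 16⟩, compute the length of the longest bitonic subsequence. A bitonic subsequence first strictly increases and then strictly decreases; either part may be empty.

Let inc[i] be the LIS ending at i and dec[i] the longest strictly decreasing subsequence starting at i. inc = [1, 1, 1, 2, 2, 2, 1, 3, 2, 3], dec = [5, 4, 1, 4, 3, 2, 1, 2, 1, 1].
max_i inc[i]+dec[i]−1 = 5, with one witness 28, 25, 14, 5, -1.

5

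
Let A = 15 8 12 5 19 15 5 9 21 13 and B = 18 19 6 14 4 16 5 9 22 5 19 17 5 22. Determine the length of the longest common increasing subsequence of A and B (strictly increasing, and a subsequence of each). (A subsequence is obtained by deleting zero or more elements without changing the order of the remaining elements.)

For each value that appears in both, track the longest common increasing run ending there.
The best achievable length is 2; one witness is 5, 9 (A-positions 4,8, B-positions 7,8).

2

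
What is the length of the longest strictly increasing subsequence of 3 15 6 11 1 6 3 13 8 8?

Scanning left to right, the best length ending at each element is: 3→1, 15→2, 6→2, 11→3, 1→1, 6→2, 3→2, 13→4, 8→3, 8→3.
So the longest increasing subsequence has length 4, e.g. 3, 6, 11, 13.

4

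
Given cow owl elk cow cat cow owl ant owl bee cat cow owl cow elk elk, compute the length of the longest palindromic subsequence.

One longest palindromic subsequence is cow owl cow cat owl ant owl cat cow owl cow (positions 1,2,4,5,7,8,9,11,12,13,14); it reads the same forward and backward, and the interval DP gives dp[1][16] = 11.

11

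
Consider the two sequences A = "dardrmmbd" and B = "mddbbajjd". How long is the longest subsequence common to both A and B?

A longest common subsequence is ddbd (length 4); the LCS DP confirms no longer common subsequence exists.

4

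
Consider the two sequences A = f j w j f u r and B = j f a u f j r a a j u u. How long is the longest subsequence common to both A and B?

4

A longest common subsequence is fjju (length 4); the LCS DP confirms no longer common subsequence exists.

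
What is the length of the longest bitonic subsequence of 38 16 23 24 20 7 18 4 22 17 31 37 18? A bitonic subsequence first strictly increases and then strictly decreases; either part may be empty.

6

One longest bitonic subsequence is 16, 23, 24, 20, 18, 17 (positions 2,3,4,5,7,10): it rises to 24 then falls. Length 6 is optimal.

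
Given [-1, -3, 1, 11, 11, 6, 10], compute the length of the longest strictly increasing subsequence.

4

Let dp[i] be the longest increasing subsequence ending at position i. Then dp = [1, 1, 2, 3, 3, 3, 4].
The maximum is 4; one witness is -1, 1, 6, 10 at positions 1,3,6,7.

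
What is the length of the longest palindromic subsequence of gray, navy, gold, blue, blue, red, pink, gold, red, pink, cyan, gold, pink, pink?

One longest palindromic subsequence is pink pink gold pink pink (positions 7,10,12,13,14); it reads the same forward and backward, and the interval DP gives dp[1][14] = 5.

5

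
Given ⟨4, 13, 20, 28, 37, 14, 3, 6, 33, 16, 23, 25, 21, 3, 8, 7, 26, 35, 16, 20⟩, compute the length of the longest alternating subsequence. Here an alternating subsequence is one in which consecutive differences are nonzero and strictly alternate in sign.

Track the best alternating length ending on an up-step vs a down-step at each position: up/down = 1/1, 2/1, 2/1, 2/1, 2/1, 2/3, 1/3, 4/3, 4/3, 4/5, 6/5, 6/5, 6/7, 1/7, 8/7, 8/9, 10/5, 10/3, 10/11, 12/11.
The maximum over both is 12; one such subsequence is 4, 20, 14, 33, 16, 23, 3, 8, 7, 26, 16, 20.

12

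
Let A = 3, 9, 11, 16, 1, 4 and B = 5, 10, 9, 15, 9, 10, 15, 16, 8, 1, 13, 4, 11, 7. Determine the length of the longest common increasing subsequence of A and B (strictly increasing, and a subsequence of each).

For each value that appears in both, track the longest common increasing run ending there.
The best achievable length is 2; one witness is 9, 16 (A-positions 2,4, B-positions 3,8).

2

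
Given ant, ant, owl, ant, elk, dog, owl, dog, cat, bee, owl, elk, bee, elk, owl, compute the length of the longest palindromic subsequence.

7

Using dp[i][j] = 2 + dp[i+1][j−1] if the ends match, else max(dp[i+1][j], dp[i][j−1]):
dp[1][15] = 7. A witness is owl elk bee elk bee elk owl at positions 3,5,10,12,13,14,15.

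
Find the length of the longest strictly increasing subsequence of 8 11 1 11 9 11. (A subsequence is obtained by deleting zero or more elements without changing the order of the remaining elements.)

3

Scanning left to right, the best length ending at each element is: 8→1, 11→2, 1→1, 11→2, 9→2, 11→3.
So the longest increasing subsequence has length 3, e.g. 8, 9, 11.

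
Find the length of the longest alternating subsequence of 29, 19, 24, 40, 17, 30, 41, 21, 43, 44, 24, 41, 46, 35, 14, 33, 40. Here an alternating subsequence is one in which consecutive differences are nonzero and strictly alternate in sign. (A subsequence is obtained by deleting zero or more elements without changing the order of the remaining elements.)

Track the best alternating length ending on an up-step vs a down-step at each position: up/down = 1/1, 1/2, 3/2, 3/1, 1/4, 5/4, 5/1, 5/6, 7/1, 7/1, 7/8, 9/8, 9/1, 9/10, 1/10, 11/10, 11/10.
The maximum over both is 11; one such subsequence is 29, 19, 24, 17, 30, 21, 43, 24, 41, 14, 33.

11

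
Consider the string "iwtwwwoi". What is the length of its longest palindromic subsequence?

Using dp[i][j] = 2 + dp[i+1][j−1] if the ends match, else max(dp[i+1][j], dp[i][j−1]):
dp[1][8] = 6. A witness is iwwwwi at positions 1,2,4,5,6,8.

6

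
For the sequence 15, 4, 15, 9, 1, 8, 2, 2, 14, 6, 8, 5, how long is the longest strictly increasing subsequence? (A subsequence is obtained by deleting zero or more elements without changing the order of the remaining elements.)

4

Let dp[i] be the longest increasing subsequence ending at position i. Then dp = [1, 1, 2, 2, 1, 2, 2, 2, 3, 3, 4, 3].
The maximum is 4; one witness is 1, 2, 6, 8 at positions 5,7,10,11.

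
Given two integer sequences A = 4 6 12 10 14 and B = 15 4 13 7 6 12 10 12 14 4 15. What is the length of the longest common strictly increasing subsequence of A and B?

4

For each value that appears in both, track the longest common increasing run ending there.
The best achievable length is 4; one witness is 4, 6, 12, 14 (A-positions 1,2,3,5, B-positions 2,5,6,9).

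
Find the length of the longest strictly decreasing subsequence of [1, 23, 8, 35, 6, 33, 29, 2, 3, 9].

4

Let dp[i] be the longest decreasing subsequence ending at position i. Then dp = [1, 1, 2, 1, 3, 2, 3, 4, 4, 4].
The maximum is 4; one witness is 23, 8, 6, 2 at positions 2,3,5,8.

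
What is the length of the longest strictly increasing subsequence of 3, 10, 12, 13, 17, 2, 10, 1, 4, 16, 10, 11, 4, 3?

One longest increasing subsequence is 3, 10, 12, 13, 17 (positions 1,2,3,4,5), of length 5; no longer one exists.

5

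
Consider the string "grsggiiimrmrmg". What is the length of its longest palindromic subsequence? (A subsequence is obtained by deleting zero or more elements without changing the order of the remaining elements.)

7

Using dp[i][j] = 2 + dp[i+1][j−1] if the ends match, else max(dp[i+1][j], dp[i][j−1]):
dp[1][14] = 7. A witness is gmrmrmg at positions 1,9,10,11,12,13,14.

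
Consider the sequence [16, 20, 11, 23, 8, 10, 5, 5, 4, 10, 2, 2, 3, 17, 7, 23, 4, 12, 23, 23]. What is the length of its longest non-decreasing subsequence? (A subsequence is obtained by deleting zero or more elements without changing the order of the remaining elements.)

Let dp[i] be the longest non-decreasing subsequence ending at position i. Then dp = [1, 2, 1, 3, 1, 2, 1, 2, 1, 3, 1, 2, 3, 4, 4, 5, 4, 5, 6, 7].
The maximum is 7; one witness is 8, 10, 10, 17, 23, 23, 23 at positions 5,6,10,14,16,19,20.

7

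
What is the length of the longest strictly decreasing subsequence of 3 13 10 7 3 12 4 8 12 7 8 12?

Scanning left to right, the best length ending at each element is: 3→1, 13→1, 10→2, 7→3, 3→4, 12→2, 4→4, 8→3, 12→2, 7→4, 8→3, 12→2.
So the longest decreasing subsequence has length 4, e.g. 13, 10, 7, 3.

4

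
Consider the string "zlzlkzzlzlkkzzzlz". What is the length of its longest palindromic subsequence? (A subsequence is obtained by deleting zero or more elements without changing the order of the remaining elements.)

13

One longest palindromic subsequence is zlzzzlzlzzzlz (positions 1,2,3,6,7,8,9,10,13,14,15,16,17); it reads the same forward and backward, and the interval DP gives dp[1][17] = 13.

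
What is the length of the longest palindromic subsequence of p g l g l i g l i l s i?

Using dp[i][j] = 2 + dp[i+1][j−1] if the ends match, else max(dp[i+1][j], dp[i][j−1]):
dp[1][12] = 5. A witness is ilili at positions 6,8,9,10,12.

5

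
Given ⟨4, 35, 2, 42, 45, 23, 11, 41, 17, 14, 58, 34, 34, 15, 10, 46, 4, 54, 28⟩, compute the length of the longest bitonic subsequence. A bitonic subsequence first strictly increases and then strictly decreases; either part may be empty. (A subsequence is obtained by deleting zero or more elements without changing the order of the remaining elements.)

One longest bitonic subsequence is 4, 35, 42, 45, 41, 34, 15, 10, 4 (positions 1,2,4,5,8,13,14,15,17): it rises to 45 then falls. Length 9 is optimal.

9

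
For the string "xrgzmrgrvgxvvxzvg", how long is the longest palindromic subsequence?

8

One longest palindromic subsequence is gvxvvxvg (positions 3,9,11,12,13,14,16,17); it reads the same forward and backward, and the interval DP gives dp[1][17] = 8.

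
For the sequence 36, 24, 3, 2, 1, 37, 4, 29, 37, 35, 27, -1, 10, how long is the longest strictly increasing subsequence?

4

One longest increasing subsequence is 3, 4, 29, 37 (positions 3,7,8,9), of length 4; no longer one exists.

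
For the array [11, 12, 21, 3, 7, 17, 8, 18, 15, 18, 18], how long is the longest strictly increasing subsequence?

5

One longest increasing subsequence is 3, 7, 8, 15, 18 (positions 4,5,7,9,10), of length 5; no longer one exists.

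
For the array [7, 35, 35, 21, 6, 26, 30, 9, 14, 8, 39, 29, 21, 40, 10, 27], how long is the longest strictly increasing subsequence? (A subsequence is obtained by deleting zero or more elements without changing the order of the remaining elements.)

6

Let dp[i] be the longest increasing subsequence ending at position i. Then dp = [1, 2, 2, 2, 1, 3, 4, 2, 3, 2, 5, 4, 4, 6, 3, 5].
The maximum is 6; one witness is 7, 21, 26, 30, 39, 40 at positions 1,4,6,7,11,14.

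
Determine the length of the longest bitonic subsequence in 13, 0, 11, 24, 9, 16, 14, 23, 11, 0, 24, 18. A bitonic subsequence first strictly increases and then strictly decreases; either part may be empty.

Let inc[i] be the LIS ending at i and dec[i] the longest strictly decreasing subsequence starting at i. inc = [1, 1, 2, 3, 2, 3, 3, 4, 3, 1, 5, 4], dec = [4, 1, 3, 5, 2, 4, 3, 3, 2, 1, 2, 1].
max_i inc[i]+dec[i]−1 = 7, with one witness 0, 11, 24, 16, 14, 11, 0.

7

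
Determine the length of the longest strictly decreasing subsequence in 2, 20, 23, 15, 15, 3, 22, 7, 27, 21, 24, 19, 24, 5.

Let dp[i] be the longest decreasing subsequence ending at position i. Then dp = [1, 1, 1, 2, 2, 3, 2, 3, 1, 3, 2, 4, 2, 5].
The maximum is 5; one witness is 23, 22, 21, 19, 5 at positions 3,7,10,12,14.

5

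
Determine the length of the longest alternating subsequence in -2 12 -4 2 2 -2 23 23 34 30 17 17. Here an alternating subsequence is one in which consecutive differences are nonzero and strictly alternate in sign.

A longest alternating subsequence is -2, 12, -4, 2, -2, 34, 30 (positions 1,2,3,4,6,9,10); its 6 consecutive differences strictly alternate in sign, and length 7 is optimal.

7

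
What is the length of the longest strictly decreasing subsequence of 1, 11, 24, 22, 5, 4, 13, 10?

One longest decreasing subsequence is 24, 22, 5, 4 (positions 3,4,5,6), of length 4; no longer one exists.

4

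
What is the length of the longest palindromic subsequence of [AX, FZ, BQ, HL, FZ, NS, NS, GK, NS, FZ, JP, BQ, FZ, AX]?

11

One longest palindromic subsequence is AX FZ BQ FZ NS GK NS FZ BQ FZ AX (positions 1,2,3,5,6,8,9,10,12,13,14); it reads the same forward and backward, and the interval DP gives dp[1][14] = 11.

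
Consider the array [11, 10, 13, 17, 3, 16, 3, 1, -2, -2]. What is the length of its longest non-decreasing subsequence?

One longest non-decreasing subsequence is 11, 13, 17 (positions 1,3,4), of length 3; no longer one exists.

3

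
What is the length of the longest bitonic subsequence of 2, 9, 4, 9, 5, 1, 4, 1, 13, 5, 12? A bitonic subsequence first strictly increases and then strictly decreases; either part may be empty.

6

One longest bitonic subsequence is 2, 4, 9, 5, 4, 1 (positions 1,3,4,5,7,8): it rises to 9 then falls. Length 6 is optimal.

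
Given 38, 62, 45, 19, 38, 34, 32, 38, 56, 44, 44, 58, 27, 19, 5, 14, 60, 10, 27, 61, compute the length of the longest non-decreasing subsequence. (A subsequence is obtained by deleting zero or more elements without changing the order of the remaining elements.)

Scanning left to right, the best length ending at each element is: 38→1, 62→2, 45→2, 19→1, 38→2, 34→2, 32→2, 38→3, 56→4, 44→4, 44→5, 58→6, 27→2, 19→2, 5→1, 14→2, 60→7, 10→2, 27→3, 61→8.
So the longest non-decreasing subsequence has length 8, e.g. 38, 38, 38, 44, 44, 58, 60, 61.

8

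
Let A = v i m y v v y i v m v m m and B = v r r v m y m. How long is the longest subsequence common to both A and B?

Backtracking the LCS table gives one alignment: v (A1,B4) → m (A3,B5) → y (A7,B6) → m (A13,B7).
So the longest common subsequence has length 4.

4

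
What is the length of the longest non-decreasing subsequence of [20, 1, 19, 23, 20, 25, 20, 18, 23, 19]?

5

One longest non-decreasing subsequence is 1, 19, 20, 20, 23 (positions 2,3,5,7,9), of length 5; no longer one exists.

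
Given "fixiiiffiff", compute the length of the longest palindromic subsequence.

7

Using dp[i][j] = 2 + dp[i+1][j−1] if the ends match, else max(dp[i+1][j], dp[i][j−1]):
dp[1][11] = 7. A witness is fiiiiif at positions 1,2,4,5,6,9,11.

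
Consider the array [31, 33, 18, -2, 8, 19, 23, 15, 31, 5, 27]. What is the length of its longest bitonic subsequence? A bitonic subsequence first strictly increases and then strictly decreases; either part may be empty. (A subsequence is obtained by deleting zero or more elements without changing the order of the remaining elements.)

6

One longest bitonic subsequence is -2, 8, 19, 23, 15, 5 (positions 4,5,6,7,8,10): it rises to 23 then falls. Length 6 is optimal.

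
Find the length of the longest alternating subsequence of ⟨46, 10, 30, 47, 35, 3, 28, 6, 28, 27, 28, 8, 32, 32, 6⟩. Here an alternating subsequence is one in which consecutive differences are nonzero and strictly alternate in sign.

Track the best alternating length ending on an up-step vs a down-step at each position: up/down = 1/1, 1/2, 3/2, 3/1, 3/4, 1/4, 5/4, 5/6, 7/4, 7/8, 9/4, 7/10, 11/4, 11/4, 5/12.
The maximum over both is 12; one such subsequence is 46, 10, 30, 3, 28, 6, 28, 27, 28, 8, 32, 6.

12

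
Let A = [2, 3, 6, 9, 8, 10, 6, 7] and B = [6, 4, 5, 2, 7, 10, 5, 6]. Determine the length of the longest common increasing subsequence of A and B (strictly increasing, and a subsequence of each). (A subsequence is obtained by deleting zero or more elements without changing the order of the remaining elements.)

For each value that appears in both, track the longest common increasing run ending there.
The best achievable length is 2; one witness is 6, 7 (A-positions 3,8, B-positions 1,5).

2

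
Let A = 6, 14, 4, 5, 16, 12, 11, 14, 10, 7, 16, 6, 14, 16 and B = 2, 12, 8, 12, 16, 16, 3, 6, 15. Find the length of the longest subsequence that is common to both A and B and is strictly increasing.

2

For each value that appears in both, track the longest common increasing run ending there.
The best achievable length is 2; one witness is 12, 16 (A-positions 6,11, B-positions 2,5).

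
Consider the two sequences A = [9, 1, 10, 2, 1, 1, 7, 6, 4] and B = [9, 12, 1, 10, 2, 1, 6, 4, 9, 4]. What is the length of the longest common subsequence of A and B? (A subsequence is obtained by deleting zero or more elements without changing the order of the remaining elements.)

7

A longest common subsequence is 9, 1, 10, 2, 1, 6, 4 (length 7); the LCS DP confirms no longer common subsequence exists.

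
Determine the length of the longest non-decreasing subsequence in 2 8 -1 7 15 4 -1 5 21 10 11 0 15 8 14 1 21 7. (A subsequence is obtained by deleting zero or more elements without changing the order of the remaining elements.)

Let dp[i] be the longest non-decreasing subsequence ending at position i. Then dp = [1, 2, 1, 2, 3, 2, 2, 3, 4, 4, 5, 3, 6, 4, 6, 4, 7, 5].
The maximum is 7; one witness is 2, 4, 5, 10, 11, 15, 21 at positions 1,6,8,10,11,13,17.

7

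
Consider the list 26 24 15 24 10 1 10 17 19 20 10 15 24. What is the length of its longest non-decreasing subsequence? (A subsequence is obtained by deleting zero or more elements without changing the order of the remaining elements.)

6

One longest non-decreasing subsequence is 10, 10, 17, 19, 20, 24 (positions 5,7,8,9,10,13), of length 6; no longer one exists.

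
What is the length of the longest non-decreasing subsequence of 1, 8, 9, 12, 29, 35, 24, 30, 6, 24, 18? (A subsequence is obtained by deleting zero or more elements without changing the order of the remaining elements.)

Let dp[i] be the longest non-decreasing subsequence ending at position i. Then dp = [1, 2, 3, 4, 5, 6, 5, 6, 2, 6, 5].
The maximum is 6; one witness is 1, 8, 9, 12, 29, 35 at positions 1,2,3,4,5,6.

6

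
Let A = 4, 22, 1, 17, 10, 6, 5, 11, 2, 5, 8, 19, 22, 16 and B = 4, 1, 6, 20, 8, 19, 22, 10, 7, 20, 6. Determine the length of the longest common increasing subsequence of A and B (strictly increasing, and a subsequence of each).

A longest common strictly increasing subsequence is 4, 6, 8, 19, 22 (length 5); it appears in order in both A and B, and no longer such subsequence exists.

5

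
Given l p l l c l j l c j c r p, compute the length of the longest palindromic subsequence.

Using dp[i][j] = 2 + dp[i+1][j−1] if the ends match, else max(dp[i+1][j], dp[i][j−1]):
dp[1][13] = 7. A witness is pcjcjcp at positions 2,5,7,9,10,11,13.

7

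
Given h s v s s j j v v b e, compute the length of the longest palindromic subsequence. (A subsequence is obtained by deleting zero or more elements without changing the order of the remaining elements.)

One longest palindromic subsequence is vjjv (positions 3,6,7,9); it reads the same forward and backward, and the interval DP gives dp[1][11] = 4.

4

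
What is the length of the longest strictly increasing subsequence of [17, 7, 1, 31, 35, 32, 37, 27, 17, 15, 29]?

Let dp[i] be the longest increasing subsequence ending at position i. Then dp = [1, 1, 1, 2, 3, 3, 4, 2, 2, 2, 3].
The maximum is 4; one witness is 17, 31, 35, 37 at positions 1,4,5,7.

4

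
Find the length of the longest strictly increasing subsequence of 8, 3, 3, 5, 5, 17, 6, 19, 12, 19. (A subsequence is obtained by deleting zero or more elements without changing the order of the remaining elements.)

Let dp[i] be the longest increasing subsequence ending at position i. Then dp = [1, 1, 1, 2, 2, 3, 3, 4, 4, 5].
The maximum is 5; one witness is 3, 5, 6, 12, 19 at positions 2,4,7,9,10.

5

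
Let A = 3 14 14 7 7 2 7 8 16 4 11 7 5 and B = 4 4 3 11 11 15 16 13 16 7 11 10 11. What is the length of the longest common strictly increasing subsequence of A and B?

3

A longest common strictly increasing subsequence is 3, 7, 11 (length 3); it appears in order in both A and B, and no longer such subsequence exists.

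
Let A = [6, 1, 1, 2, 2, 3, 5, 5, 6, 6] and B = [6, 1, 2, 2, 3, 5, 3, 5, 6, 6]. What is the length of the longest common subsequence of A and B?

9

Backtracking the LCS table gives one alignment: 6 (A1,B1) → 1 (A3,B2) → 2 (A4,B3) → 2 (A5,B4) → 3 (A6,B5) → 5 (A7,B6) → 5 (A8,B8) → 6 (A9,B9) → 6 (A10,B10).
So the longest common subsequence has length 9.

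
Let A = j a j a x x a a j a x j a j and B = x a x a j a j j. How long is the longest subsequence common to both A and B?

7

Backtracking the LCS table gives one alignment: a (A4,B2) → x (A6,B3) → a (A8,B4) → j (A9,B5) → a (A10,B6) → j (A12,B7) → j (A14,B8).
So the longest common subsequence has length 7.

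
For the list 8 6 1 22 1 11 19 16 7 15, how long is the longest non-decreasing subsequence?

One longest non-decreasing subsequence is 1, 1, 11, 19 (positions 3,5,6,7), of length 4; no longer one exists.

4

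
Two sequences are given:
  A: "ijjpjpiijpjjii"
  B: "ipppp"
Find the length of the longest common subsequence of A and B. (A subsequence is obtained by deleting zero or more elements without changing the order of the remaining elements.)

A longest common subsequence is ippp (length 4); the LCS DP confirms no longer common subsequence exists.

4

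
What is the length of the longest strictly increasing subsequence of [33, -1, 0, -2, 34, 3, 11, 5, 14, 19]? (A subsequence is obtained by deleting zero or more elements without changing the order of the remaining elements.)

Scanning left to right, the best length ending at each element is: 33→1, -1→1, 0→2, -2→1, 34→3, 3→3, 11→4, 5→4, 14→5, 19→6.
So the longest increasing subsequence has length 6, e.g. -1, 0, 3, 11, 14, 19.

6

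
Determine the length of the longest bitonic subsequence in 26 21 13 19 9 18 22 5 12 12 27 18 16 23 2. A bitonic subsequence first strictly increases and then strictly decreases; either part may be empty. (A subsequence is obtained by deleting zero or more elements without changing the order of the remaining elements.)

7

One longest bitonic subsequence is 13, 19, 22, 27, 18, 16, 2 (positions 3,4,7,11,12,13,15): it rises to 27 then falls. Length 7 is optimal.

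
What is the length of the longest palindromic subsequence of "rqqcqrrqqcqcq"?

10

One longest palindromic subsequence is qqcqrrqcqq (positions 2,3,4,5,6,7,9,10,11,13); it reads the same forward and backward, and the interval DP gives dp[1][13] = 10.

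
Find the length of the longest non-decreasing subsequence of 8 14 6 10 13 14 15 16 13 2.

One longest non-decreasing subsequence is 8, 10, 13, 14, 15, 16 (positions 1,4,5,6,7,8), of length 6; no longer one exists.

6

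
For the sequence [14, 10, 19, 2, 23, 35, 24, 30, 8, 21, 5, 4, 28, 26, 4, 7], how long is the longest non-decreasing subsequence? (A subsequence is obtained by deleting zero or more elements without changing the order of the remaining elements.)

One longest non-decreasing subsequence is 14, 19, 23, 24, 30 (positions 1,3,5,7,8), of length 5; no longer one exists.

5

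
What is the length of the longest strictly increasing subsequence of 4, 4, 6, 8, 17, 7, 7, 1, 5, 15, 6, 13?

4

Scanning left to right, the best length ending at each element is: 4→1, 4→1, 6→2, 8→3, 17→4, 7→3, 7→3, 1→1, 5→2, 15→4, 6→3, 13→4.
So the longest increasing subsequence has length 4, e.g. 4, 6, 8, 17.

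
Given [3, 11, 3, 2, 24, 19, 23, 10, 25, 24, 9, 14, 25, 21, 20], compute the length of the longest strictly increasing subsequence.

Let dp[i] be the longest increasing subsequence ending at position i. Then dp = [1, 2, 1, 1, 3, 3, 4, 2, 5, 5, 2, 3, 6, 4, 4].
The maximum is 6; one witness is 3, 11, 19, 23, 24, 25 at positions 1,2,6,7,10,13.

6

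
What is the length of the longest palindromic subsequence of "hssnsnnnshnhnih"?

9

Using dp[i][j] = 2 + dp[i+1][j−1] if the ends match, else max(dp[i+1][j], dp[i][j−1]):
dp[1][15] = 9. A witness is hnsnnnsnh at positions 1,4,5,6,7,8,9,13,15.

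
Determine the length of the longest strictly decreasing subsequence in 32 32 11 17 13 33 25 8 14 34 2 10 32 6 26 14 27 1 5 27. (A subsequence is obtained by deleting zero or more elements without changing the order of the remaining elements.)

Scanning left to right, the best length ending at each element is: 32→1, 32→1, 11→2, 17→2, 13→3, 33→1, 25→2, 8→4, 14→3, 34→1, 2→5, 10→4, 32→2, 6→5, 26→3, 14→4, 27→3, 1→6, 5→6, 27→3.
So the longest decreasing subsequence has length 6, e.g. 32, 17, 13, 8, 2, 1.

6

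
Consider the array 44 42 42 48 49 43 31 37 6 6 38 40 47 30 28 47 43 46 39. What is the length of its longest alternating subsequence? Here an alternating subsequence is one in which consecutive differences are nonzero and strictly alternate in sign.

Track the best alternating length ending on an up-step vs a down-step at each position: up/down = 1/1, 1/2, 1/2, 3/1, 3/1, 3/4, 1/4, 5/4, 1/6, 1/6, 7/4, 7/4, 7/4, 7/8, 7/8, 9/4, 9/10, 11/10, 9/12.
The maximum over both is 12; one such subsequence is 44, 42, 48, 31, 37, 6, 38, 30, 47, 43, 46, 39.

12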